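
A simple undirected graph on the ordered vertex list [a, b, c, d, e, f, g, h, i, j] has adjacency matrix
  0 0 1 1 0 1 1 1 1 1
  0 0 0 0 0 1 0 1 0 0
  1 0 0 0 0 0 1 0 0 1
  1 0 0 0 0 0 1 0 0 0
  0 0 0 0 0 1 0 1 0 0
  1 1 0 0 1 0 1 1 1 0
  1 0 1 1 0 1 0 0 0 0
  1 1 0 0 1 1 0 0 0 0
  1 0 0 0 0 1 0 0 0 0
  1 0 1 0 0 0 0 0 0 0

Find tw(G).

2

A width-2 tree decomposition is:
Bags: B1 = {e, f, h}  B2 = {a, f, h}  B3 = {a, f, g}  B4 = {a, c, g}  B5 = {a, c, j}  B6 = {a, d, g}  B7 = {a, f, i}  B8 = {b, f, h}
Tree: B1–B2, B2–B3, B3–B4, B4–B5, B3–B6, B2–B7, B2–B8
Every bag has size at most 3, so the width is 3 − 1 = 2 and tw(G) ≤ 2. Conversely, {e, f, h} is a clique of size 3, and the vertices of any clique must share a bag in every tree decomposition; so some bag has ≥ 3 vertices and tw(G) ≥ 2. Combining the bounds, tw(G) = 2.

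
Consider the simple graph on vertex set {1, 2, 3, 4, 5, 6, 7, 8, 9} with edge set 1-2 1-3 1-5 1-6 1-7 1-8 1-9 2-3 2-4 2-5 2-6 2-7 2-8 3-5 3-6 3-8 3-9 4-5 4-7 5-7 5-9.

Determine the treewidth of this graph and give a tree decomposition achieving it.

The largest bag has 4 vertices, giving width 3; this decomposition certifies tw(G) ≤ 3. For the lower bound, the 4 vertices {1, 3, 5, 9} are pairwise adjacent, and any tree decomposition puts a clique entirely inside one bag — forcing width ≥ 3. Therefore the treewidth is 3.

Treewidth 3.
One such decomposition:
Bags: B1 = {1, 2, 3, 5}  B2 = {1, 2, 3, 8}  B3 = {1, 2, 3, 6}  B4 = {1, 3, 5, 9}  B5 = {1, 2, 5, 7}  B6 = {2, 4, 5, 7}
Tree: B1–B2, B2–B3, B1–B4, B1–B5, B5–B6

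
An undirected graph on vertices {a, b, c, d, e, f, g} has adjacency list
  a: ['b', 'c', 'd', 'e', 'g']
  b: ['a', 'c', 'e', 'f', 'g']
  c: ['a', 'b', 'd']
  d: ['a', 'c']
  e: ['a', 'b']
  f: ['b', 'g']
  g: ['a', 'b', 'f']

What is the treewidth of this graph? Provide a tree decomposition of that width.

Treewidth 2.
One optimal decomposition is:
Bags: B1 = {b, f, g}  B2 = {a, b, g}  B3 = {a, b, c}  B4 = {a, b, e}  B5 = {a, c, d}
Tree: B1–B2, B2–B3, B2–B4, B3–B5

Every bag has size at most 3, so the width is 3 − 1 = 2 and tw(G) ≤ 2. For the lower bound, the 3 vertices {a, c, d} are pairwise adjacent, and any tree decomposition puts a clique entirely inside one bag — forcing width ≥ 2. Combining the bounds, tw(G) = 2.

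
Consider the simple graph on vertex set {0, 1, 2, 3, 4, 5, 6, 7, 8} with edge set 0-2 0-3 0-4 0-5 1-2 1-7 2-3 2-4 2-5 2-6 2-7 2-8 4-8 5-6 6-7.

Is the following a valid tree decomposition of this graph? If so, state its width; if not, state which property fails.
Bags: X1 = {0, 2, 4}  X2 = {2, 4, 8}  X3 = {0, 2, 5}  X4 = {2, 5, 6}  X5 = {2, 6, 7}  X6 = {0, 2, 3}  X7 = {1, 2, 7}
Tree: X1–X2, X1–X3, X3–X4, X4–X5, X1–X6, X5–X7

Yes; width 2.

Every vertex of G appears in some bag (union = {0, 1, 2, 3, 4, 5, 6, 7, 8}); every edge is covered by a bag; and for each vertex v the set of bags containing v is connected in the bag tree. The decomposition is therefore valid. The largest bag has 3 vertices, so the width is 2.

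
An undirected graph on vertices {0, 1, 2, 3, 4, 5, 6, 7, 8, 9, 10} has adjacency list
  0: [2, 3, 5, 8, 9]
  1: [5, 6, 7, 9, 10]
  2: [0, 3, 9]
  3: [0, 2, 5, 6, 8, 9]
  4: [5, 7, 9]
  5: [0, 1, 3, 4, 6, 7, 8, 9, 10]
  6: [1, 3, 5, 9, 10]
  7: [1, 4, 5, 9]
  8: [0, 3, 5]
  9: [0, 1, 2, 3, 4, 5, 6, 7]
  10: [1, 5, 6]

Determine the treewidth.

3

A width-3 tree decomposition is:
Bags: B1 = {3, 5, 6, 9}  B2 = {1, 5, 6, 9}  B3 = {1, 5, 6, 10}  B4 = {0, 3, 5, 9}  B5 = {0, 2, 3, 9}  B6 = {1, 5, 7, 9}  B7 = {0, 3, 5, 8}  B8 = {4, 5, 7, 9}
Tree: B1–B2, B2–B3, B1–B4, B4–B5, B2–B6, B4–B7, B6–B8
The largest bag has 4 vertices, giving width 3; this decomposition certifies tw(G) ≤ 3. Conversely, {0, 2, 3, 9} is a clique of size 4, and the vertices of any clique must share a bag in every tree decomposition; so some bag has ≥ 4 vertices and tw(G) ≥ 3. Combining the bounds, tw(G) = 3.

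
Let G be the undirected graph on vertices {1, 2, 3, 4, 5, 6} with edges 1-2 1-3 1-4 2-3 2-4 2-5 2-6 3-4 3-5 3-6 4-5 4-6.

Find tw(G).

A width-3 tree decomposition is:
Bags: B1 = {2, 3, 4, 6}  B2 = {2, 3, 4, 5}  B3 = {1, 2, 3, 4}
Tree: B1–B2, B1–B3
The largest bag has 4 vertices, giving width 3; this decomposition certifies tw(G) ≤ 3. For the lower bound, the 4 vertices {1, 2, 3, 4} are pairwise adjacent, and any tree decomposition puts a clique entirely inside one bag — forcing width ≥ 3. Therefore the treewidth is 3.

3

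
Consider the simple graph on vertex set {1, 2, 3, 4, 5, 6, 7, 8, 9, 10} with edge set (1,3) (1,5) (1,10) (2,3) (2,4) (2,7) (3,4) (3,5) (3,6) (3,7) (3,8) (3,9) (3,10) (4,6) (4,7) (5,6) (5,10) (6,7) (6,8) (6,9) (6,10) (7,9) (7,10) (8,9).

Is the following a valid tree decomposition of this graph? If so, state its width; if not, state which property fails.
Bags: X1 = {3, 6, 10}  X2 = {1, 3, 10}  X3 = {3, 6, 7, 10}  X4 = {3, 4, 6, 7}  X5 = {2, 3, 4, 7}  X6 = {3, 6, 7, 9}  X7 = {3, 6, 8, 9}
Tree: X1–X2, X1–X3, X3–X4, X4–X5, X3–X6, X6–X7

No — vertex 5 appears in no bag.

A tree decomposition must satisfy three properties: every vertex lies in some bag; for every edge, both endpoints lie together in some bag; and for every vertex, the bags containing it form a connected subtree. Here vertex 5 appears in no bag, so the decomposition is invalid.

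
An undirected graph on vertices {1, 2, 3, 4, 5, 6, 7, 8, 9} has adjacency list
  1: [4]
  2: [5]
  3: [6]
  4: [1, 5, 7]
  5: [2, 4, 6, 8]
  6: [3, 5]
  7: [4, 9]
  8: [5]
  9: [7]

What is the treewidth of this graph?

1

A width-1 tree decomposition is:
Bags: B1 = {4, 5}  B2 = {5, 8}  B3 = {5, 6}  B4 = {4, 7}  B5 = {3, 6}  B6 = {7, 9}  B7 = {2, 5}  B8 = {1, 4}
Tree: B1–B2, B2–B3, B1–B4, B3–B5, B4–B6, B3–B7, B1–B8
The largest bag has 2 vertices, giving width 1; this decomposition certifies tw(G) ≤ 1. Since G has at least one edge (e.g. 4–5), it is not an edgeless graph, so tw(G) ≥ 1. Therefore the treewidth is 1.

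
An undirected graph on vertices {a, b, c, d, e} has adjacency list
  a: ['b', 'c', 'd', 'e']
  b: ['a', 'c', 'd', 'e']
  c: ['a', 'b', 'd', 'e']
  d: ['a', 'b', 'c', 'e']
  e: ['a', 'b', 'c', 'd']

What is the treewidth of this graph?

4

A width-4 tree decomposition is:
Bags: B1 = {a, b, c, d, e}
Tree: (single bag)
With just one bag of size 5, the width is 5 − 1 = 4, so tw(G) ≤ 4. On the other hand G contains the 5-clique {a, b, c, d, e}. A clique must lie in a single bag of any decomposition, so no decomposition can have width below 4. Combining the bounds, tw(G) = 4.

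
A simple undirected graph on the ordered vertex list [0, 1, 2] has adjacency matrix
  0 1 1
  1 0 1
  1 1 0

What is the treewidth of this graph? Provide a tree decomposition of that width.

Treewidth 2.
Bags: B1 = {0, 1, 2}
Tree: (single bag)

A single bag containing all 3 vertices is trivially a valid decomposition of width 2. On the other hand G contains the 3-clique {0, 1, 2}. A clique must lie in a single bag of any decomposition, so no decomposition can have width below 2. Therefore the treewidth is 2.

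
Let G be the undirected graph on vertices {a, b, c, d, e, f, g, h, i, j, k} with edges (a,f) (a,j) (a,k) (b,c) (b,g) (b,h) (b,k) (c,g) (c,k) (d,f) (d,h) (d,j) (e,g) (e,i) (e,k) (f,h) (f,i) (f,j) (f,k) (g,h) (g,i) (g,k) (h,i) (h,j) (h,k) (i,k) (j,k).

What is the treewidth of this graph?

A width-3 tree decomposition is:
Bags: B1 = {g, h, i, k}  B2 = {f, h, i, k}  B3 = {e, g, i, k}  B4 = {f, h, j, k}  B5 = {d, f, h, j}  B6 = {a, f, j, k}  B7 = {b, g, h, k}  B8 = {b, c, g, k}
Tree: B1–B2, B1–B3, B2–B4, B4–B5, B4–B6, B1–B7, B7–B8
Every bag has size at most 4, so the width is 4 − 1 = 3 and tw(G) ≤ 3. Conversely, {d, f, h, j} is a clique of size 4, and the vertices of any clique must share a bag in every tree decomposition; so some bag has ≥ 4 vertices and tw(G) ≥ 3. Combining the bounds, tw(G) = 3.

3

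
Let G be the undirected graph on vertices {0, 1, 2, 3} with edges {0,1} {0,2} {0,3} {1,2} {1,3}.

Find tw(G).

2

A width-2 tree decomposition is:
Bags: B1 = {0, 1, 3}  B2 = {0, 1, 2}
Tree: B1–B2
The largest bag has 3 vertices, giving width 2; this decomposition certifies tw(G) ≤ 2. Conversely, {0, 1, 2} is a clique of size 3, and the vertices of any clique must share a bag in every tree decomposition; so some bag has ≥ 3 vertices and tw(G) ≥ 2. Therefore the treewidth is 2.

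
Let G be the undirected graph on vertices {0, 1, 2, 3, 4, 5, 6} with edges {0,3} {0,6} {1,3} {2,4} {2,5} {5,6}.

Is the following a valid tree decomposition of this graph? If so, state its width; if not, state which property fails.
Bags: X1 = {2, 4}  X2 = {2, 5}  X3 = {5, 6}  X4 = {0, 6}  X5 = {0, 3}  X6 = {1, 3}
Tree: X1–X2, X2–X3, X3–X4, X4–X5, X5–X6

Every vertex of G appears in some bag (union = {0, 1, 2, 3, 4, 5, 6}); every edge is covered by a bag; and for each vertex v the set of bags containing v is connected in the bag tree. The decomposition is therefore valid. The largest bag has 2 vertices, so the width is 1.

Yes; width 1.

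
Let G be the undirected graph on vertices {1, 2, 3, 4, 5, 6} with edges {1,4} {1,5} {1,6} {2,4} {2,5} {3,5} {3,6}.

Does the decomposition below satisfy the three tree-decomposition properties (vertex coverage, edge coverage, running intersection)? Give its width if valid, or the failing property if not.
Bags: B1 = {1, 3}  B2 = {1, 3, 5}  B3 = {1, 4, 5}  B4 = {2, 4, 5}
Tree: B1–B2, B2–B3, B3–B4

No — vertex 6 appears in no bag.

A tree decomposition must satisfy three properties: every vertex lies in some bag; for every edge, both endpoints lie together in some bag; and for every vertex, the bags containing it form a connected subtree. Here vertex 6 appears in no bag, so the decomposition is invalid.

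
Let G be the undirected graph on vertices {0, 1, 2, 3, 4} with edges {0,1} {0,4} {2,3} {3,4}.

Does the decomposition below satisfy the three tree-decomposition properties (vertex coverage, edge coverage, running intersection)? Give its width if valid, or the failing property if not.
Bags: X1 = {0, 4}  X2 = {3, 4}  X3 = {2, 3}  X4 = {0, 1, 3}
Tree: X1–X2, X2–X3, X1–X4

No — bags containing vertex 3 are not connected in the tree.

A tree decomposition must satisfy three properties: every vertex lies in some bag; for every edge, both endpoints lie together in some bag; and for every vertex, the bags containing it form a connected subtree. Here bags containing vertex 3 are not connected in the tree, so the decomposition is invalid.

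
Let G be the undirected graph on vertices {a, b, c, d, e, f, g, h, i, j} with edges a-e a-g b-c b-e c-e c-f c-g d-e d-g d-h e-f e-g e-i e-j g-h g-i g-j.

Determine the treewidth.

A width-2 tree decomposition is:
Bags: B1 = {a, e, g}  B2 = {e, g, j}  B3 = {d, e, g}  B4 = {c, e, g}  B5 = {b, c, e}  B6 = {e, g, i}  B7 = {c, e, f}  B8 = {d, g, h}
Tree: B1–B2, B1–B3, B1–B4, B4–B5, B4–B6, B5–B7, B3–B8
The largest bag has 3 vertices, giving width 2; this decomposition certifies tw(G) ≤ 2. On the other hand G contains the 3-clique {d, e, g}. A clique must lie in a single bag of any decomposition, so no decomposition can have width below 2. Combining the bounds, tw(G) = 2.

2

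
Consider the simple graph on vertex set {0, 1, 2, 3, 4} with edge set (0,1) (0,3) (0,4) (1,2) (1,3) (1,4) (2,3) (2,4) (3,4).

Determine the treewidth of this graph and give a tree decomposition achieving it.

Treewidth 3.
One optimal decomposition is:
Bags: B1 = {1, 2, 3, 4}  B2 = {0, 1, 3, 4}
Tree: B1–B2

Every bag has size at most 4, so the width is 4 − 1 = 3 and tw(G) ≤ 3. On the other hand G contains the 4-clique {0, 1, 3, 4}. A clique must lie in a single bag of any decomposition, so no decomposition can have width below 3. Hence tw(G) = 3 exactly.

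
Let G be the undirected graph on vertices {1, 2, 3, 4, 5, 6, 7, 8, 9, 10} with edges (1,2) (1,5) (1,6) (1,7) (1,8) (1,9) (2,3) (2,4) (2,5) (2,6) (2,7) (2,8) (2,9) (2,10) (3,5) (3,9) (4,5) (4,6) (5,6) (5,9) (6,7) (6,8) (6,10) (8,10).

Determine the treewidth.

A width-3 tree decomposition is:
Bags: B1 = {1, 2, 6, 7}  B2 = {1, 2, 5, 6}  B3 = {2, 4, 5, 6}  B4 = {1, 2, 6, 8}  B5 = {2, 6, 8, 10}  B6 = {1, 2, 5, 9}  B7 = {2, 3, 5, 9}
Tree: B1–B2, B2–B3, B1–B4, B4–B5, B2–B6, B6–B7
Every bag has size at most 4, so the width is 4 − 1 = 3 and tw(G) ≤ 3. Conversely, {1, 2, 5, 9} is a clique of size 4, and the vertices of any clique must share a bag in every tree decomposition; so some bag has ≥ 4 vertices and tw(G) ≥ 3. Therefore the treewidth is 3.

3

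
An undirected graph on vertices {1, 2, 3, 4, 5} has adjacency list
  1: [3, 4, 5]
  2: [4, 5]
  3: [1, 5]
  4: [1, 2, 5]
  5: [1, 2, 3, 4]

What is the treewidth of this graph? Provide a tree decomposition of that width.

Treewidth 2.
One such decomposition:
Bags: B1 = {2, 4, 5}  B2 = {1, 4, 5}  B3 = {1, 3, 5}
Tree: B1–B2, B2–B3

Every bag has size at most 3, so the width is 3 − 1 = 2 and tw(G) ≤ 2. For the lower bound, the 3 vertices {1, 3, 5} are pairwise adjacent, and any tree decomposition puts a clique entirely inside one bag — forcing width ≥ 2. Combining the bounds, tw(G) = 2.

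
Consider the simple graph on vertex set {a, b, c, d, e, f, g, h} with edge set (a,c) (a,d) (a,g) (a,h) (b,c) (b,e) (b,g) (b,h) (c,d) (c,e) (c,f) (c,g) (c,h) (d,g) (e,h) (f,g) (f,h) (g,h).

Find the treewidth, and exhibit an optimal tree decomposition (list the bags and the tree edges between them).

Treewidth 3.
One such decomposition:
Bags: B1 = {b, c, g, h}  B2 = {a, c, g, h}  B3 = {c, f, g, h}  B4 = {b, c, e, h}  B5 = {a, c, d, g}
Tree: B1–B2, B2–B3, B1–B4, B2–B5

The largest bag has 4 vertices, giving width 3; this decomposition certifies tw(G) ≤ 3. Conversely, {a, c, d, g} is a clique of size 4, and the vertices of any clique must share a bag in every tree decomposition; so some bag has ≥ 4 vertices and tw(G) ≥ 3. Hence tw(G) = 3 exactly.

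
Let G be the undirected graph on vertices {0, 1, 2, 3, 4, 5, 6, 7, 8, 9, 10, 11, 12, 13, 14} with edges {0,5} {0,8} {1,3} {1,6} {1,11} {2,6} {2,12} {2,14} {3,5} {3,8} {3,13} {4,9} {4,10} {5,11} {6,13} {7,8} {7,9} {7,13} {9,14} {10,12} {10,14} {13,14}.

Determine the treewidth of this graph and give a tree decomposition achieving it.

Treewidth 3.
One optimal decomposition is:
Bags: B1 = {0, 5, 8, 11}  B2 = {3, 5, 8, 11}  B3 = {1, 3, 8, 11}  B4 = {1, 3, 7, 8}  B5 = {1, 3, 7, 13}  B6 = {1, 6, 7, 13}  B7 = {6, 7, 9, 13}  B8 = {6, 9, 13, 14}  B9 = {2, 6, 9, 14}  B10 = {2, 4, 9, 14}  B11 = {2, 4, 10, 14}  B12 = {2, 4, 10, 12}
Tree: B1–B2, B2–B3, B3–B4, B4–B5, B5–B6, B6–B7, B7–B8, B8–B9, B9–B10, B10–B11, B11–B12

The largest bag has 4 vertices, giving width 3; this decomposition certifies tw(G) ≤ 3. For the lower bound: the 4 vertex sets {0,5,11}, {8}, {3}, {1,6,7,13} are disjoint, each induces a connected subgraph, and every pair is joined by at least one edge of G. Contracting each set to a single vertex therefore yields K_{4} as a minor, and since treewidth is minor-monotone, tw(G) ≥ tw(K_{4}) = 3. Hence tw(G) = 3 exactly.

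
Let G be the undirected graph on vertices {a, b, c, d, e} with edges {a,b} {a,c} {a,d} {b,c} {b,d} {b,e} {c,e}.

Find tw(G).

A width-2 tree decomposition is:
Bags: B1 = {b, c, e}  B2 = {a, b, c}  B3 = {a, b, d}
Tree: B1–B2, B2–B3
Each bag holds 3 vertices, so the decomposition has width 2, which upper-bounds the treewidth. Conversely, {a, b, d} is a clique of size 3, and the vertices of any clique must share a bag in every tree decomposition; so some bag has ≥ 3 vertices and tw(G) ≥ 2. Hence tw(G) = 2 exactly.

2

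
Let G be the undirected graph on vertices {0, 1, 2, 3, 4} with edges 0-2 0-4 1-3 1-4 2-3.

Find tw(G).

2

A width-2 tree decomposition is:
Bags: B1 = {0, 1, 4}  B2 = {0, 1, 3}  B3 = {0, 2, 3}
Tree: B1–B2, B2–B3
Every bag has size at most 3, so the width is 3 − 1 = 2 and tw(G) ≤ 2. The edges 0–4–1–3–2–0 form a cycle, so G is not a tree and its treewidth is at least 2. Therefore the treewidth is 2.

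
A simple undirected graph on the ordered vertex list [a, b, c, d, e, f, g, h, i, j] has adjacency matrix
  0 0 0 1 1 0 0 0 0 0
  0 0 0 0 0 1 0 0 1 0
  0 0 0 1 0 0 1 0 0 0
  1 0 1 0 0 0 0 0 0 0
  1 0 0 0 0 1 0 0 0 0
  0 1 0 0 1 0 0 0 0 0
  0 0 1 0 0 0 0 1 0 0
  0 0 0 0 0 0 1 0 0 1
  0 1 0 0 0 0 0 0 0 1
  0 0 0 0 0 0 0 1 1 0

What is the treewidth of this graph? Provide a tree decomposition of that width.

Each bag holds 3 vertices, so the decomposition has width 2, which upper-bounds the treewidth. Since d–a–e–f–b–i–j–h–g–c–d is a cycle in G, G is not acyclic. Forests are exactly the graphs of treewidth ≤ 1, so tw(G) ≥ 2. Hence tw(G) = 2 exactly.

Treewidth 2.
One such decomposition:
Bags: B1 = {a, d, e}  B2 = {d, e, f}  B3 = {b, d, f}  B4 = {b, d, i}  B5 = {d, i, j}  B6 = {d, h, j}  B7 = {d, g, h}  B8 = {c, d, g}
Tree: B1–B2, B2–B3, B3–B4, B4–B5, B5–B6, B6–B7, B7–B8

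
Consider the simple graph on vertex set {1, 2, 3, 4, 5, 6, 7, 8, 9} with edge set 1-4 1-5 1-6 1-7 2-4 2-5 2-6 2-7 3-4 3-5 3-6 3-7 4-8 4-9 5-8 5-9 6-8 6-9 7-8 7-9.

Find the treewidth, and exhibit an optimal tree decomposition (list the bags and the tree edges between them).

Treewidth 4.
One such decomposition:
Bags: B1 = {1, 4, 5, 6, 7}  B2 = {3, 4, 5, 6, 7}  B3 = {4, 5, 6, 7, 8}  B4 = {4, 5, 6, 7, 9}  B5 = {2, 4, 5, 6, 7}
Tree: B1–B2, B2–B3, B3–B4, B4–B5

Every bag has size at most 5, so the width is 5 − 1 = 4 and tw(G) ≤ 4. For the lower bound: the 5 vertex sets {1,5}, {3,6}, {4,8}, {7}, {9} are disjoint, each induces a connected subgraph, and every pair is joined by at least one edge of G. Contracting each set to a single vertex therefore yields K_{5} as a minor, and since treewidth is minor-monotone, tw(G) ≥ tw(K_{5}) = 4. Therefore the treewidth is 4.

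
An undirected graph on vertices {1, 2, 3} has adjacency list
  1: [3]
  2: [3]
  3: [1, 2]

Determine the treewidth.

1

A width-1 tree decomposition is:
Bags: B1 = {1, 3}  B2 = {2, 3}
Tree: B1–B2
Each bag holds 2 vertices, so the decomposition has width 1, which upper-bounds the treewidth. Any graph with an edge has treewidth ≥ 1, and G has the edge 3–1. Combining the bounds, tw(G) = 1.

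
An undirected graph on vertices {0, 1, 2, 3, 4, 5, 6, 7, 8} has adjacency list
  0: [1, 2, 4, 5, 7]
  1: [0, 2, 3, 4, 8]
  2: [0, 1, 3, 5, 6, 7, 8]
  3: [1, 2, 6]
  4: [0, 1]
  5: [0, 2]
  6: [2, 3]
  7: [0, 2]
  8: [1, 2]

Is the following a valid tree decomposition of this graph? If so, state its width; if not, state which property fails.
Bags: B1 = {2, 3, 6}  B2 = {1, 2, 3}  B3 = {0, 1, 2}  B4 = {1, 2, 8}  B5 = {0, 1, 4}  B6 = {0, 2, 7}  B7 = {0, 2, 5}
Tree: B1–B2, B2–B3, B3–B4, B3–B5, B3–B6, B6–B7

Yes; width 2.

Vertex coverage: the bags together contain {0, 1, 2, 3, 4, 5, 6, 7, 8}, the full vertex set. Edge coverage: each edge of G has both endpoints in at least one bag. Running intersection: for every vertex, the bags containing it form a connected subtree. All three properties hold, so this is a valid tree decomposition of width max|bag| − 1 = 2, and hence tw(G) ≤ 2.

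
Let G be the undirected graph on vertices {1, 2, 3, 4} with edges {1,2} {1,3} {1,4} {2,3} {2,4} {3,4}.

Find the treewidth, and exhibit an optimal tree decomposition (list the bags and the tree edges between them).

Treewidth 3.
One such decomposition:
Bags: B1 = {1, 2, 3, 4}
Tree: (single bag)

With just one bag of size 4, the width is 4 − 1 = 3, so tw(G) ≤ 3. On the other hand G contains the 4-clique {1, 2, 3, 4}. A clique must lie in a single bag of any decomposition, so no decomposition can have width below 3. Therefore the treewidth is 3.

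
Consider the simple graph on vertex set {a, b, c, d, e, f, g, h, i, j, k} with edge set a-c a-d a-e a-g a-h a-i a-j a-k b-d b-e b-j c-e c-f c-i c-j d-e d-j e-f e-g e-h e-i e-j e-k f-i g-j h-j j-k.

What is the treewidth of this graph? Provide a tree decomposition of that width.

Treewidth 3.
Bags: B1 = {a, c, e, j}  B2 = {a, d, e, j}  B3 = {a, e, j, k}  B4 = {a, c, e, i}  B5 = {a, e, h, j}  B6 = {a, e, g, j}  B7 = {b, d, e, j}  B8 = {c, e, f, i}
Tree: B1–B2, B1–B3, B1–B4, B3–B5, B1–B6, B2–B7, B4–B8

The largest bag has 4 vertices, giving width 3; this decomposition certifies tw(G) ≤ 3. On the other hand G contains the 4-clique {a, d, e, j}. A clique must lie in a single bag of any decomposition, so no decomposition can have width below 3. Therefore the treewidth is 3.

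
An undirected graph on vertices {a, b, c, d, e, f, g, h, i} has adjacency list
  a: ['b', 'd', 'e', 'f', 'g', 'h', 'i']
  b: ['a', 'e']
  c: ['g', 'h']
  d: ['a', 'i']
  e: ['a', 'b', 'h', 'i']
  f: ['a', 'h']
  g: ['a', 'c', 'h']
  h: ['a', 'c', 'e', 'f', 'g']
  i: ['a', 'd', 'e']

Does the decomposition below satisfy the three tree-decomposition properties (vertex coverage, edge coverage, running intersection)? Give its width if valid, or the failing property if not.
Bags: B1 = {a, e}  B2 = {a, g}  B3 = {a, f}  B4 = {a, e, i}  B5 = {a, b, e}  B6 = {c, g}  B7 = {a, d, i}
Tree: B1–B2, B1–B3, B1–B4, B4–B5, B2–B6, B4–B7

No — vertex h appears in no bag.

A tree decomposition must satisfy three properties: every vertex lies in some bag; for every edge, both endpoints lie together in some bag; and for every vertex, the bags containing it form a connected subtree. Here vertex h appears in no bag, so the decomposition is invalid.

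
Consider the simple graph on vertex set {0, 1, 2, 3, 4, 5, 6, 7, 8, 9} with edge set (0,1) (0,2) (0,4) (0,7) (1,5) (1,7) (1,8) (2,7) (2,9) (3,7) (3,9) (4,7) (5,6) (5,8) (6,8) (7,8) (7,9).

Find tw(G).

2

A width-2 tree decomposition is:
Bags: B1 = {0, 1, 7}  B2 = {1, 7, 8}  B3 = {0, 2, 7}  B4 = {1, 5, 8}  B5 = {5, 6, 8}  B6 = {0, 4, 7}  B7 = {2, 7, 9}  B8 = {3, 7, 9}
Tree: B1–B2, B1–B3, B2–B4, B4–B5, B3–B6, B3–B7, B7–B8
The largest bag has 3 vertices, giving width 2; this decomposition certifies tw(G) ≤ 2. On the other hand G contains the 3-clique {1, 5, 8}. A clique must lie in a single bag of any decomposition, so no decomposition can have width below 2. The upper and lower bounds meet at 2, so that is the treewidth.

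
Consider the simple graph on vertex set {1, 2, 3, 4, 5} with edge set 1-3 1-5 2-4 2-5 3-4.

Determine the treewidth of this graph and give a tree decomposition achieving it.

Each bag holds 3 vertices, so the decomposition has width 2, which upper-bounds the treewidth. Since 4–2–5–1–3–4 is a cycle in G, G is not acyclic. Forests are exactly the graphs of treewidth ≤ 1, so tw(G) ≥ 2. The upper and lower bounds meet at 2, so that is the treewidth.

Treewidth 2.
Bags: B1 = {2, 4, 5}  B2 = {1, 4, 5}  B3 = {1, 3, 4}
Tree: B1–B2, B2–B3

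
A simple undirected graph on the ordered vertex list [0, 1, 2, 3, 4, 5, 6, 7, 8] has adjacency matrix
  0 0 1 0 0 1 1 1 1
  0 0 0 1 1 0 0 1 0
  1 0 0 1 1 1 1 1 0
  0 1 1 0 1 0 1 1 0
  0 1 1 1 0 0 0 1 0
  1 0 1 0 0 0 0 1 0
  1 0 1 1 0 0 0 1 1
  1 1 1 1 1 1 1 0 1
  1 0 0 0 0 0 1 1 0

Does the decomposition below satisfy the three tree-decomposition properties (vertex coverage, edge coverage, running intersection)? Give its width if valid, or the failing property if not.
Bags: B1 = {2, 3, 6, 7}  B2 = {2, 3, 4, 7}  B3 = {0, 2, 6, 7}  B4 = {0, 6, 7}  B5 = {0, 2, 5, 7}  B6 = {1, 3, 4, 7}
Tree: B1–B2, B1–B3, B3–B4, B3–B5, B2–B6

A tree decomposition must satisfy three properties: every vertex lies in some bag; for every edge, both endpoints lie together in some bag; and for every vertex, the bags containing it form a connected subtree. Here vertex 8 appears in no bag, so the decomposition is invalid.

No — vertex 8 appears in no bag.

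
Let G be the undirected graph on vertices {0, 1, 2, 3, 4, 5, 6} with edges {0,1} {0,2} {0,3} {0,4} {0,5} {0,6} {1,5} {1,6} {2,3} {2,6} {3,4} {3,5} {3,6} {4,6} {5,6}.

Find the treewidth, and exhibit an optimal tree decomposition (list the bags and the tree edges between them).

Every bag has size at most 4, so the width is 4 − 1 = 3 and tw(G) ≤ 3. For the lower bound, the 4 vertices {0, 1, 5, 6} are pairwise adjacent, and any tree decomposition puts a clique entirely inside one bag — forcing width ≥ 3. Combining the bounds, tw(G) = 3.

Treewidth 3.
One optimal decomposition is:
Bags: B1 = {0, 2, 3, 6}  B2 = {0, 3, 4, 6}  B3 = {0, 3, 5, 6}  B4 = {0, 1, 5, 6}
Tree: B1–B2, B2–B3, B3–B4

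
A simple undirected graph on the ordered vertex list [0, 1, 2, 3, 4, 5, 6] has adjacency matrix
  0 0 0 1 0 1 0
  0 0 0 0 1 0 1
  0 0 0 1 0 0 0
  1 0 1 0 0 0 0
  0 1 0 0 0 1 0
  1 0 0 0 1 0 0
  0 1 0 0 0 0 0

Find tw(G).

A width-1 tree decomposition is:
Bags: B1 = {2, 3}  B2 = {0, 3}  B3 = {0, 5}  B4 = {4, 5}  B5 = {1, 4}  B6 = {1, 6}
Tree: B1–B2, B2–B3, B3–B4, B4–B5, B5–B6
Each bag holds 2 vertices, so the decomposition has width 1, which upper-bounds the treewidth. G has an edge, so its treewidth is at least 1. Hence tw(G) = 1 exactly.

1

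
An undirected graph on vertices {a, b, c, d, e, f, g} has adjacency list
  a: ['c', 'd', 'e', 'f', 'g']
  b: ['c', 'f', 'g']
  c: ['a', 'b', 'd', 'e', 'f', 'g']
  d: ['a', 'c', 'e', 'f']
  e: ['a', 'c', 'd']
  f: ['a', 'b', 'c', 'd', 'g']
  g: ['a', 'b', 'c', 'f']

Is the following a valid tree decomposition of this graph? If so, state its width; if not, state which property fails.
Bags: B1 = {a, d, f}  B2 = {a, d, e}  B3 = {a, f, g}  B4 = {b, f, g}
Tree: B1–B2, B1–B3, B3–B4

No — vertex c appears in no bag.

A tree decomposition must satisfy three properties: every vertex lies in some bag; for every edge, both endpoints lie together in some bag; and for every vertex, the bags containing it form a connected subtree. Here vertex c appears in no bag, so the decomposition is invalid.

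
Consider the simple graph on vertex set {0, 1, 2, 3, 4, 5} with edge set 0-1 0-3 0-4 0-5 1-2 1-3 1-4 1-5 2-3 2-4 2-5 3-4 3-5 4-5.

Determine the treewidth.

4

A width-4 tree decomposition is:
Bags: B1 = {0, 1, 3, 4, 5}  B2 = {1, 2, 3, 4, 5}
Tree: B1–B2
Each bag holds 5 vertices, so the decomposition has width 4, which upper-bounds the treewidth. Conversely, {0, 1, 3, 4, 5} is a clique of size 5, and the vertices of any clique must share a bag in every tree decomposition; so some bag has ≥ 5 vertices and tw(G) ≥ 4. Therefore the treewidth is 4.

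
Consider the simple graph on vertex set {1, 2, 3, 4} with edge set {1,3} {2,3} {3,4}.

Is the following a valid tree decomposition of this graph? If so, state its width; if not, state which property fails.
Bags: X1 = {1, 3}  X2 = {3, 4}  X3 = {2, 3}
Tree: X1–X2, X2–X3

Yes; width 1.

Vertex coverage: the bags together contain {1, 2, 3, 4}, the full vertex set. Edge coverage: each edge of G has both endpoints in at least one bag. Running intersection: for every vertex, the bags containing it form a connected subtree. All three properties hold, so this is a valid tree decomposition of width max|bag| − 1 = 1, and hence tw(G) ≤ 1.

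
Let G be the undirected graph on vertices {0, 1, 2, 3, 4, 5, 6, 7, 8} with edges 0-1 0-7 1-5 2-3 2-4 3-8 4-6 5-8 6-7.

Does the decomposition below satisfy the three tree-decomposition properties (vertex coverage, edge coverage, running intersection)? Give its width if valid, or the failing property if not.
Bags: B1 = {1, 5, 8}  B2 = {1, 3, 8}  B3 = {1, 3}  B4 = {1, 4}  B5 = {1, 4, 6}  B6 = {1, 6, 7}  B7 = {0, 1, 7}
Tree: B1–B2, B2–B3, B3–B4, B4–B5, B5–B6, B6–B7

No — vertex 2 appears in no bag.

A tree decomposition must satisfy three properties: every vertex lies in some bag; for every edge, both endpoints lie together in some bag; and for every vertex, the bags containing it form a connected subtree. Here vertex 2 appears in no bag, so the decomposition is invalid.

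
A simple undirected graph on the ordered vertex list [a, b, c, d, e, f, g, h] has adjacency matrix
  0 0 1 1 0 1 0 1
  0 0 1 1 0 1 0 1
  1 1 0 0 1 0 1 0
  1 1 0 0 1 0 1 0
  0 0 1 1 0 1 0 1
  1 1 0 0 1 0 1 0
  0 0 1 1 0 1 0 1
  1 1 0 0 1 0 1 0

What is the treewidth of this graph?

4

A width-4 tree decomposition is:
Bags: B1 = {a, b, c, e, g}  B2 = {a, b, e, g, h}  B3 = {a, b, e, f, g}  B4 = {a, b, d, e, g}
Tree: B1–B2, B2–B3, B3–B4
Each bag holds 5 vertices, so the decomposition has width 4, which upper-bounds the treewidth. For the lower bound: the 5 vertex sets {c,g}, {a,h}, {e,f}, {b}, {d} are disjoint, each induces a connected subgraph, and every pair is joined by at least one edge of G. Contracting each set to a single vertex therefore yields K_{5} as a minor, and since treewidth is minor-monotone, tw(G) ≥ tw(K_{5}) = 4. Therefore the treewidth is 4.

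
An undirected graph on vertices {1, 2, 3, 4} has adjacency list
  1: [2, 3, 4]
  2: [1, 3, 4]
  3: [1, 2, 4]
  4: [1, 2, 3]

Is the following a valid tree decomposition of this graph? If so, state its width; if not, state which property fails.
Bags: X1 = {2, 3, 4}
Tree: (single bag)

No — vertex 1 appears in no bag.

A tree decomposition must satisfy three properties: every vertex lies in some bag; for every edge, both endpoints lie together in some bag; and for every vertex, the bags containing it form a connected subtree. Here vertex 1 appears in no bag, so the decomposition is invalid.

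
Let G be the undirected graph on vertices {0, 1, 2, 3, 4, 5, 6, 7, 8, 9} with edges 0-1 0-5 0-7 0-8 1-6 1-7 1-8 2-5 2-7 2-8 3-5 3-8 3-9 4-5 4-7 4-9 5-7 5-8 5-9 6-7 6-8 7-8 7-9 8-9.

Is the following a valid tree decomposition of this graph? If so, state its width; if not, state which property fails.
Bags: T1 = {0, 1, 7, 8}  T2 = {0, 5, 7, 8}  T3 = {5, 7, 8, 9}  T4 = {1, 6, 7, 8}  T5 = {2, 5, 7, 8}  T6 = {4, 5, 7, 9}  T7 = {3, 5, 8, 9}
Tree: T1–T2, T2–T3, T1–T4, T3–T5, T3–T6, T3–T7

Yes; width 3.

Vertex coverage: the bags together contain {0, 1, 2, 3, 4, 5, 6, 7, 8, 9}, the full vertex set. Edge coverage: each edge of G has both endpoints in at least one bag. Running intersection: for every vertex, the bags containing it form a connected subtree. All three properties hold, so this is a valid tree decomposition of width max|bag| − 1 = 3, and hence tw(G) ≤ 3.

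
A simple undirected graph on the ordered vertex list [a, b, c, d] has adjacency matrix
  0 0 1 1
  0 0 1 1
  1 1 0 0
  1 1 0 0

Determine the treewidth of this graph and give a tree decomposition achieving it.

The largest bag has 3 vertices, giving width 2; this decomposition certifies tw(G) ≤ 2. The edges d–a–c–b–d form a cycle, so G is not a tree and its treewidth is at least 2. Combining the bounds, tw(G) = 2.

Treewidth 2.
One optimal decomposition is:
Bags: B1 = {a, c, d}  B2 = {b, c, d}
Tree: B1–B2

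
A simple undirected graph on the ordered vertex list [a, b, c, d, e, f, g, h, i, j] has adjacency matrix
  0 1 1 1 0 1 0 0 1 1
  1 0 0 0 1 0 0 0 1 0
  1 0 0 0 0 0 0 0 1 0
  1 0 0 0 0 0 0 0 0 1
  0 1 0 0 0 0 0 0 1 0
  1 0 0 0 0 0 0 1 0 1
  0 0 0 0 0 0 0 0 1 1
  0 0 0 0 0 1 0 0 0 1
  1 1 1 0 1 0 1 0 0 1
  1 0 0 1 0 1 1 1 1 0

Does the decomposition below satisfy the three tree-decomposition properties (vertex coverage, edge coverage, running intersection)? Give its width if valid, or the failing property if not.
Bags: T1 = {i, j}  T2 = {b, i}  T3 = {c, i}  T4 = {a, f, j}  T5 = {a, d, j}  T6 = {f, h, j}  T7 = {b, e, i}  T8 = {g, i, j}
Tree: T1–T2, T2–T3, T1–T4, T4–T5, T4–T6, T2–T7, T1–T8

A tree decomposition must satisfy three properties: every vertex lies in some bag; for every edge, both endpoints lie together in some bag; and for every vertex, the bags containing it form a connected subtree. Here edge (a,i) lies in no bag, so the decomposition is invalid.

No — edge (a,i) lies in no bag.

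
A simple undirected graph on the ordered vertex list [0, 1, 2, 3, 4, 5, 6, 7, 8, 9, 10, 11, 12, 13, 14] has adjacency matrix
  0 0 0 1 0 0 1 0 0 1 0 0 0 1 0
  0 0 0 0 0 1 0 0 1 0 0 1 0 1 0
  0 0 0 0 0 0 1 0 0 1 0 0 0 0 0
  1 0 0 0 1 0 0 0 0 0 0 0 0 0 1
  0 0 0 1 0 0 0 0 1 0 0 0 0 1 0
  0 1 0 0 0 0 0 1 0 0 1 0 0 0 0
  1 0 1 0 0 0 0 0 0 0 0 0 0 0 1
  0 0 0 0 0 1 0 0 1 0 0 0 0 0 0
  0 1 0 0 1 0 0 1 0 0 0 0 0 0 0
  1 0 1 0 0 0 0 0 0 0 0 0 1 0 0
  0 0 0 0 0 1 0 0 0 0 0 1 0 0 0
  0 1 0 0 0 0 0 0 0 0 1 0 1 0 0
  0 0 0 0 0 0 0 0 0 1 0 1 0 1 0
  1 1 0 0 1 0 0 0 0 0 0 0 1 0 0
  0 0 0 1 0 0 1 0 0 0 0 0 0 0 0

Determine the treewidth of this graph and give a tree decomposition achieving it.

Every bag has size at most 4, so the width is 4 − 1 = 3 and tw(G) ≤ 3. For the lower bound: the 4 vertex sets {2,6,14}, {9}, {0}, {3,4,12,13} are disjoint, each induces a connected subgraph, and every pair is joined by at least one edge of G. Contracting each set to a single vertex therefore yields K_{4} as a minor, and since treewidth is minor-monotone, tw(G) ≥ tw(K_{4}) = 3. Combining the bounds, tw(G) = 3.

Treewidth 3.
Bags: B1 = {2, 6, 9, 14}  B2 = {0, 6, 9, 14}  B3 = {0, 3, 9, 14}  B4 = {0, 3, 9, 12}  B5 = {0, 3, 12, 13}  B6 = {3, 4, 12, 13}  B7 = {4, 11, 12, 13}  B8 = {1, 4, 11, 13}  B9 = {1, 4, 8, 11}  B10 = {1, 8, 10, 11}  B11 = {1, 5, 8, 10}  B12 = {5, 7, 8, 10}
Tree: B1–B2, B2–B3, B3–B4, B4–B5, B5–B6, B6–B7, B7–B8, B8–B9, B9–B10, B10–B11, B11–B12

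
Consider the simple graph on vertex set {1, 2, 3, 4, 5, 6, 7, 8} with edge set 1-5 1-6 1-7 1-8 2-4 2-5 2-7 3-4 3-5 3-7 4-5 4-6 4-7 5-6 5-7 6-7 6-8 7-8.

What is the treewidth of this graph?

A width-3 tree decomposition is:
Bags: B1 = {1, 5, 6, 7}  B2 = {1, 6, 7, 8}  B3 = {4, 5, 6, 7}  B4 = {2, 4, 5, 7}  B5 = {3, 4, 5, 7}
Tree: B1–B2, B1–B3, B3–B4, B3–B5
Each bag holds 4 vertices, so the decomposition has width 3, which upper-bounds the treewidth. For the lower bound, the 4 vertices {1, 6, 7, 8} are pairwise adjacent, and any tree decomposition puts a clique entirely inside one bag — forcing width ≥ 3. Combining the bounds, tw(G) = 3.

3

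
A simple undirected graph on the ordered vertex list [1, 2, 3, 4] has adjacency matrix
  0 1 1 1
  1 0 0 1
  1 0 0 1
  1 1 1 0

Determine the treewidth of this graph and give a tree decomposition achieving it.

Each bag holds 3 vertices, so the decomposition has width 2, which upper-bounds the treewidth. For the lower bound, the 3 vertices {1, 2, 4} are pairwise adjacent, and any tree decomposition puts a clique entirely inside one bag — forcing width ≥ 2. Combining the bounds, tw(G) = 2.

Treewidth 2.
One such decomposition:
Bags: B1 = {1, 2, 4}  B2 = {1, 3, 4}
Tree: B1–B2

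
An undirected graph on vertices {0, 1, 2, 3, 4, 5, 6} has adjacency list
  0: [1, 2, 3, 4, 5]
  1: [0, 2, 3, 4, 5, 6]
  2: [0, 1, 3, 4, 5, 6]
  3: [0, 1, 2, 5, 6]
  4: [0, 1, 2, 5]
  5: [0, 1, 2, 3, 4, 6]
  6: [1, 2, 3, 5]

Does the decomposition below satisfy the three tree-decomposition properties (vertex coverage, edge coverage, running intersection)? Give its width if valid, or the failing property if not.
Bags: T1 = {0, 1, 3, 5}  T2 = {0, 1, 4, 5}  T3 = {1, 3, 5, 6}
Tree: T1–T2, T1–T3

No — vertex 2 appears in no bag.

A tree decomposition must satisfy three properties: every vertex lies in some bag; for every edge, both endpoints lie together in some bag; and for every vertex, the bags containing it form a connected subtree. Here vertex 2 appears in no bag, so the decomposition is invalid.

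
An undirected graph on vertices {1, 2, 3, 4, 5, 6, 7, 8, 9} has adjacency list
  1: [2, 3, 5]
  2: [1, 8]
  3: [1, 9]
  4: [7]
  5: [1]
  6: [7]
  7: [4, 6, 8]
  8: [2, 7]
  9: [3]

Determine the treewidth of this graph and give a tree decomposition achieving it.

Treewidth 1.
One such decomposition:
Bags: B1 = {1, 2}  B2 = {2, 8}  B3 = {1, 3}  B4 = {3, 9}  B5 = {7, 8}  B6 = {4, 7}  B7 = {1, 5}  B8 = {6, 7}
Tree: B1–B2, B1–B3, B3–B4, B2–B5, B5–B6, B3–B7, B6–B8

Each bag holds 2 vertices, so the decomposition has width 1, which upper-bounds the treewidth. G has an edge, so its treewidth is at least 1. Combining the bounds, tw(G) = 1.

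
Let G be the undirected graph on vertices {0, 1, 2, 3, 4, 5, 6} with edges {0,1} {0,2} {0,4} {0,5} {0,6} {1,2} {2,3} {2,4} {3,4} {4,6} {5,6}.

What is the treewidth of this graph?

2

A width-2 tree decomposition is:
Bags: B1 = {0, 5, 6}  B2 = {0, 4, 6}  B3 = {0, 2, 4}  B4 = {2, 3, 4}  B5 = {0, 1, 2}
Tree: B1–B2, B2–B3, B3–B4, B3–B5
Every bag has size at most 3, so the width is 3 − 1 = 2 and tw(G) ≤ 2. Conversely, {0, 1, 2} is a clique of size 3, and the vertices of any clique must share a bag in every tree decomposition; so some bag has ≥ 3 vertices and tw(G) ≥ 2. Therefore the treewidth is 2.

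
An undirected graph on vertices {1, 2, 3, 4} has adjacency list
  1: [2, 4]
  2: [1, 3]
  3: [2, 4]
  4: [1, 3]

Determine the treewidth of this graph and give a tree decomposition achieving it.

Every bag has size at most 3, so the width is 3 − 1 = 2 and tw(G) ≤ 2. The edges 4–3–2–1–4 form a cycle, so G is not a tree and its treewidth is at least 2. Combining the bounds, tw(G) = 2.

Treewidth 2.
Bags: B1 = {2, 3, 4}  B2 = {1, 2, 4}
Tree: B1–B2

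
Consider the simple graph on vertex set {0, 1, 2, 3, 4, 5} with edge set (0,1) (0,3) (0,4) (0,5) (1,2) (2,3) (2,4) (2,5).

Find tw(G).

A width-2 tree decomposition is:
Bags: B1 = {0, 2, 3}  B2 = {0, 2, 5}  B3 = {0, 1, 2}  B4 = {0, 2, 4}
Tree: B1–B2, B2–B3, B3–B4
The largest bag has 3 vertices, giving width 2; this decomposition certifies tw(G) ≤ 2. The edges 2–3–0–5–2 form a cycle, so G is not a tree and its treewidth is at least 2. Hence tw(G) = 2 exactly.

2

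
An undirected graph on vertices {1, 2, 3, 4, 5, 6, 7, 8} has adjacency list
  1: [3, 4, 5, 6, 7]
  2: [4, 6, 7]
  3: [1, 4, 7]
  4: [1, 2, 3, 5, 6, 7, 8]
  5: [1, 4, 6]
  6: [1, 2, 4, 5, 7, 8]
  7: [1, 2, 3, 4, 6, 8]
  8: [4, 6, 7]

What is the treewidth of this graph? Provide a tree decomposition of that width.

Treewidth 3.
One optimal decomposition is:
Bags: B1 = {1, 4, 5, 6}  B2 = {1, 4, 6, 7}  B3 = {1, 3, 4, 7}  B4 = {4, 6, 7, 8}  B5 = {2, 4, 6, 7}
Tree: B1–B2, B2–B3, B2–B4, B2–B5

Each bag holds 4 vertices, so the decomposition has width 3, which upper-bounds the treewidth. Conversely, {1, 3, 4, 7} is a clique of size 4, and the vertices of any clique must share a bag in every tree decomposition; so some bag has ≥ 4 vertices and tw(G) ≥ 3. Hence tw(G) = 3 exactly.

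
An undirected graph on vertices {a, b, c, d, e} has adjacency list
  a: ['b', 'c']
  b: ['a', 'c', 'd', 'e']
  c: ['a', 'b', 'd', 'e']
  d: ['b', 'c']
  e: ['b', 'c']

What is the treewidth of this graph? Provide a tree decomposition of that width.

Treewidth 2.
Bags: B1 = {b, c, d}  B2 = {a, b, c}  B3 = {b, c, e}
Tree: B1–B2, B2–B3

Every bag has size at most 3, so the width is 3 − 1 = 2 and tw(G) ≤ 2. For the lower bound, the 3 vertices {b, c, d} are pairwise adjacent, and any tree decomposition puts a clique entirely inside one bag — forcing width ≥ 2. Hence tw(G) = 2 exactly.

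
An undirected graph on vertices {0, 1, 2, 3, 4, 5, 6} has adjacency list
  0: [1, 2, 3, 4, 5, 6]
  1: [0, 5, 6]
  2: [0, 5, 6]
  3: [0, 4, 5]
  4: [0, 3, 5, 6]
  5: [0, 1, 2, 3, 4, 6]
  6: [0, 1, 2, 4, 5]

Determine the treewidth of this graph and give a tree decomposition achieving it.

The largest bag has 4 vertices, giving width 3; this decomposition certifies tw(G) ≤ 3. Conversely, {0, 3, 4, 5} is a clique of size 4, and the vertices of any clique must share a bag in every tree decomposition; so some bag has ≥ 4 vertices and tw(G) ≥ 3. The upper and lower bounds meet at 3, so that is the treewidth.

Treewidth 3.
One optimal decomposition is:
Bags: B1 = {0, 4, 5, 6}  B2 = {0, 3, 4, 5}  B3 = {0, 1, 5, 6}  B4 = {0, 2, 5, 6}
Tree: B1–B2, B1–B3, B3–B4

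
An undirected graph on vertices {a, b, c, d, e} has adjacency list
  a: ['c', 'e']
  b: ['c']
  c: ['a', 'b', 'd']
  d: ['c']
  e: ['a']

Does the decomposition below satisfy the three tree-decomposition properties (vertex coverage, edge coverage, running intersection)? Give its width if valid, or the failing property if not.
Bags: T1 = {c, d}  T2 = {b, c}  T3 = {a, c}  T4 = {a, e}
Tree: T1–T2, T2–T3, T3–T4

Yes; width 1.

Every vertex of G appears in some bag (union = {a, b, c, d, e}); every edge is covered by a bag; and for each vertex v the set of bags containing v is connected in the bag tree. The decomposition is therefore valid. The largest bag has 2 vertices, so the width is 1.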